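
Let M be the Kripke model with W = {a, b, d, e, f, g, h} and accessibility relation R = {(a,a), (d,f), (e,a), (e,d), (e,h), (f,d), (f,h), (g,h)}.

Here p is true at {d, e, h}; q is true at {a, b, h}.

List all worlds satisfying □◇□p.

a: successors {a}; ◇□p there: a:F. ✗
b: no successors, so □◇□p holds vacuously. ✓
d: successors {f}; ◇□p there: f:T. ✓
e: successors {a, d, h}; ◇□p there: a:F, d:T, h:F. ✗
f: successors {d, h}; ◇□p there: d:T, h:F. ✗
g: successors {h}; ◇□p there: h:F. ✗
h: no successors, so □◇□p holds vacuously. ✓

{b, d, h}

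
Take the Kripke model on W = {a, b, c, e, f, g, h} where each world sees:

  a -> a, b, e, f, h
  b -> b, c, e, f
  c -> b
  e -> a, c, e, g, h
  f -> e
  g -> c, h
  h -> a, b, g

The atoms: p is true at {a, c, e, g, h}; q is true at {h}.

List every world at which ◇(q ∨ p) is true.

a: successors {a, b, e, f, h}; q ∨ p there: a:T, b:F, e:T, f:F, h:T. ✓
b: successors {b, c, e, f}; q ∨ p there: b:F, c:T, e:T, f:F. ✓
c: successors {b}; q ∨ p there: b:F. ✗
e: successors {a, c, e, g, h}; q ∨ p there: a:T, c:T, e:T, g:T, h:T. ✓
f: successors {e}; q ∨ p there: e:T. ✓
g: successors {c, h}; q ∨ p there: c:T, h:T. ✓
h: successors {a, b, g}; q ∨ p there: a:T, b:F, g:T. ✓

{a, b, e, f, g, h}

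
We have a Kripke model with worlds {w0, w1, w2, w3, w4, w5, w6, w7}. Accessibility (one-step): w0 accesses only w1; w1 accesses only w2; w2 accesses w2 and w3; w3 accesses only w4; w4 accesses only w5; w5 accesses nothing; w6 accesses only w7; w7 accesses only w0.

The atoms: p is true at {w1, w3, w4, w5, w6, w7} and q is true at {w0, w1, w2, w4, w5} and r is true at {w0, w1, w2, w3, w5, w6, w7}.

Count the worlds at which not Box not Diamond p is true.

4

w0: Box not Diamond p is T. ✗
w1: Box not Diamond p is F. ✓
w2: Box not Diamond p is F. ✓
w3: Box not Diamond p is F. ✓
w4: Box not Diamond p is T. ✗
w5: Box not Diamond p is T. ✗
w6: Box not Diamond p is T. ✗
w7: Box not Diamond p is F. ✓
Satisfying worlds: {w1, w2, w3, w7}.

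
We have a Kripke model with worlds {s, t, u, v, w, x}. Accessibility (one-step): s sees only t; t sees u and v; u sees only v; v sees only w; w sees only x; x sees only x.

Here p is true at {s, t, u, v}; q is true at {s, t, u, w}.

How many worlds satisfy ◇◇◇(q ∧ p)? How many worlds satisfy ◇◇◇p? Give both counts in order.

For ◇◇◇(q ∧ p):
s: successors {t}; ◇◇(q ∧ p) there: t:F. ✗
t: successors {u, v}; ◇◇(q ∧ p) there: u:F, v:F. ✗
u: successors {v}; ◇◇(q ∧ p) there: v:F. ✗
v: successors {w}; ◇◇(q ∧ p) there: w:F. ✗
w: successors {x}; ◇◇(q ∧ p) there: x:F. ✗
x: successors {x}; ◇◇(q ∧ p) there: x:F. ✗
— 0 worlds.
For ◇◇◇p:
s: successors {t}; ◇◇p there: t:T. ✓
t: successors {u, v}; ◇◇p there: u:F, v:F. ✗
u: successors {v}; ◇◇p there: v:F. ✗
v: successors {w}; ◇◇p there: w:F. ✗
w: successors {x}; ◇◇p there: x:F. ✗
x: successors {x}; ◇◇p there: x:F. ✗
— 1 world.

0 and 1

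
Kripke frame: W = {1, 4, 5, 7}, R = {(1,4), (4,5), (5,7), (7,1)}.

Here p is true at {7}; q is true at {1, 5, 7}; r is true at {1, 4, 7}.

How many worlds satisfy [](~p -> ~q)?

1: successors {4}; ~p -> ~q there: 4:T. ✓
4: successors {5}; ~p -> ~q there: 5:F. ✗
5: successors {7}; ~p -> ~q there: 7:T. ✓
7: successors {1}; ~p -> ~q there: 1:F. ✗
Satisfying worlds: {1, 5}.

2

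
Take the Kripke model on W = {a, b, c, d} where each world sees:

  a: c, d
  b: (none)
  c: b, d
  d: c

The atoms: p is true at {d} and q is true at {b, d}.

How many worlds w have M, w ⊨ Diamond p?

2

a: successors {c, d}; p there: c:F, d:T. ✓
b: no successors, so Diamond p fails. ✗
c: successors {b, d}; p there: b:F, d:T. ✓
d: successors {c}; p there: c:F. ✗
Satisfying worlds: {a, c}.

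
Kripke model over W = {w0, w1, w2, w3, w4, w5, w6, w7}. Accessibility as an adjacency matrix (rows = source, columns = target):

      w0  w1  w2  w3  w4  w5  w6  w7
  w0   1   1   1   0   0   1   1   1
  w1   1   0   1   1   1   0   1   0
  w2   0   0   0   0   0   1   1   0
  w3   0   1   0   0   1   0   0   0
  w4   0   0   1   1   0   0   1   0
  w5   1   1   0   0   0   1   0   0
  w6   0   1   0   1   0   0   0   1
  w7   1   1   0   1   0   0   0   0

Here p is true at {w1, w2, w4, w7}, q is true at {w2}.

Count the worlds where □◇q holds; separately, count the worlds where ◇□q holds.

For □◇q:
w0: successors {w0, w1, w2, w5, w6, w7}; ◇q there: w0:T, w1:T, w2:F, w5:F, w6:F, w7:F. ✗
w1: successors {w0, w2, w3, w4, w6}; ◇q there: w0:T, w2:F, w3:F, w4:T, w6:F. ✗
w2: successors {w5, w6}; ◇q there: w5:F, w6:F. ✗
w3: successors {w1, w4}; ◇q there: w1:T, w4:T. ✓
w4: successors {w2, w3, w6}; ◇q there: w2:F, w3:F, w6:F. ✗
w5: successors {w0, w1, w5}; ◇q there: w0:T, w1:T, w5:F. ✗
w6: successors {w1, w3, w7}; ◇q there: w1:T, w3:F, w7:F. ✗
w7: successors {w0, w1, w3}; ◇q there: w0:T, w1:T, w3:F. ✗
— 1 world.
For ◇□q:
w0: successors {w0, w1, w2, w5, w6, w7}; □q there: w0:F, w1:F, w2:F, w5:F, w6:F, w7:F. ✗
w1: successors {w0, w2, w3, w4, w6}; □q there: w0:F, w2:F, w3:F, w4:F, w6:F. ✗
w2: successors {w5, w6}; □q there: w5:F, w6:F. ✗
w3: successors {w1, w4}; □q there: w1:F, w4:F. ✗
w4: successors {w2, w3, w6}; □q there: w2:F, w3:F, w6:F. ✗
w5: successors {w0, w1, w5}; □q there: w0:F, w1:F, w5:F. ✗
w6: successors {w1, w3, w7}; □q there: w1:F, w3:F, w7:F. ✗
w7: successors {w0, w1, w3}; □q there: w0:F, w1:F, w3:F. ✗
— 0 worlds.

1 and 0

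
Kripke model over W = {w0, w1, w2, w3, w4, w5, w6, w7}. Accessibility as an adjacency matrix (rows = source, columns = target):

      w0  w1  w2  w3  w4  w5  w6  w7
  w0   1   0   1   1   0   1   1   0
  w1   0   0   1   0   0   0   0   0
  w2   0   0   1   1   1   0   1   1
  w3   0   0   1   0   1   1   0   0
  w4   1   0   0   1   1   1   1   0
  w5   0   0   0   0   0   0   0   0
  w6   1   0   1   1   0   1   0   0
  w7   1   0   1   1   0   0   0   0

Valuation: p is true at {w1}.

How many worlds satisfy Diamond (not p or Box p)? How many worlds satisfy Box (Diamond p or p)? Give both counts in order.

7 and 1

For Diamond (not p or Box p):
w0: successors {w0, w2, w3, w5, w6}; not p or Box p there: w0:T, w2:T, w3:T, w5:T, w6:T. ✓
w1: successors {w2}; not p or Box p there: w2:T. ✓
w2: successors {w2, w3, w4, w6, w7}; not p or Box p there: w2:T, w3:T, w4:T, w6:T, w7:T. ✓
w3: successors {w2, w4, w5}; not p or Box p there: w2:T, w4:T, w5:T. ✓
w4: successors {w0, w3, w4, w5, w6}; not p or Box p there: w0:T, w3:T, w4:T, w5:T, w6:T. ✓
w5: no successors, so Diamond (not p or Box p) fails. ✗
w6: successors {w0, w2, w3, w5}; not p or Box p there: w0:T, w2:T, w3:T, w5:T. ✓
w7: successors {w0, w2, w3}; not p or Box p there: w0:T, w2:T, w3:T. ✓
— 7 worlds.
For Box (Diamond p or p):
w0: successors {w0, w2, w3, w5, w6}; Diamond p or p there: w0:F, w2:F, w3:F, w5:F, w6:F. ✗
w1: successors {w2}; Diamond p or p there: w2:F. ✗
w2: successors {w2, w3, w4, w6, w7}; Diamond p or p there: w2:F, w3:F, w4:F, w6:F, w7:F. ✗
w3: successors {w2, w4, w5}; Diamond p or p there: w2:F, w4:F, w5:F. ✗
w4: successors {w0, w3, w4, w5, w6}; Diamond p or p there: w0:F, w3:F, w4:F, w5:F, w6:F. ✗
w5: no successors, so Box (Diamond p or p) holds vacuously. ✓
w6: successors {w0, w2, w3, w5}; Diamond p or p there: w0:F, w2:F, w3:F, w5:F. ✗
w7: successors {w0, w2, w3}; Diamond p or p there: w0:F, w2:F, w3:F. ✗
— 1 world.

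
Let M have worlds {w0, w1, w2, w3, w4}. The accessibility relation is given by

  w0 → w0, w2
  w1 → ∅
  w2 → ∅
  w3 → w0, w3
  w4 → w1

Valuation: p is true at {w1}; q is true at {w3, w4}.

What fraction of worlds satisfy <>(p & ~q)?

w0: successors {w0, w2}; p & ~q there: w0:F, w2:F. ✗
w1: no successors, so <>(p & ~q) fails. ✗
w2: no successors, so <>(p & ~q) fails. ✗
w3: successors {w0, w3}; p & ~q there: w0:F, w3:F. ✗
w4: successors {w1}; p & ~q there: w1:T. ✓
That's 1 of 5 worlds, so 1/5.

1/5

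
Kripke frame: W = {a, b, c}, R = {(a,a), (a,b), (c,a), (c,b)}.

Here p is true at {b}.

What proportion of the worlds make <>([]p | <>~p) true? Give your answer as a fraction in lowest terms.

2/3

a: successors {a, b}; []p | <>~p there: a:T, b:T. ✓
b: no successors, so <>([]p | <>~p) fails. ✗
c: successors {a, b}; []p | <>~p there: a:T, b:T. ✓
That's 2 of 3 worlds, so 2/3.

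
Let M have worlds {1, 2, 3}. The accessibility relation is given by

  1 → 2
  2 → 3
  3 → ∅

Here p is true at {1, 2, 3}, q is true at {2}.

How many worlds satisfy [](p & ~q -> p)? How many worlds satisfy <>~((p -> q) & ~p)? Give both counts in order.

3 and 2

For [](p & ~q -> p):
1: successors {2}; p & ~q -> p there: 2:T. ✓
2: successors {3}; p & ~q -> p there: 3:T. ✓
3: no successors, so [](p & ~q -> p) holds vacuously. ✓
— 3 worlds.
For <>~((p -> q) & ~p):
1: successors {2}; ~((p -> q) & ~p) there: 2:T. ✓
2: successors {3}; ~((p -> q) & ~p) there: 3:T. ✓
3: no successors, so <>~((p -> q) & ~p) fails. ✗
— 2 worlds.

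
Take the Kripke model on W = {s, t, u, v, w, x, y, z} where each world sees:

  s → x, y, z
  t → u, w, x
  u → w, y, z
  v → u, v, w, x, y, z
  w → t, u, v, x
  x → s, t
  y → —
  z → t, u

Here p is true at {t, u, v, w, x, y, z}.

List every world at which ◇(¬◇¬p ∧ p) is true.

s: successors {x, y, z}; ¬◇¬p ∧ p there: x:F, y:T, z:T. ✓
t: successors {u, w, x}; ¬◇¬p ∧ p there: u:T, w:T, x:F. ✓
u: successors {w, y, z}; ¬◇¬p ∧ p there: w:T, y:T, z:T. ✓
v: successors {u, v, w, x, y, z}; ¬◇¬p ∧ p there: u:T, v:T, w:T, x:F, y:T, z:T. ✓
w: successors {t, u, v, x}; ¬◇¬p ∧ p there: t:T, u:T, v:T, x:F. ✓
x: successors {s, t}; ¬◇¬p ∧ p there: s:F, t:T. ✓
y: no successors, so ◇(¬◇¬p ∧ p) fails. ✗
z: successors {t, u}; ¬◇¬p ∧ p there: t:T, u:T. ✓

{s, t, u, v, w, x, z}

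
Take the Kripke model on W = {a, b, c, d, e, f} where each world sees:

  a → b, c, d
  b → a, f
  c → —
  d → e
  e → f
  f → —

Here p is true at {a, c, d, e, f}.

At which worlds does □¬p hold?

{c, f}

a: successors {b, c, d}; ¬p there: b:T, c:F, d:F. ✗
b: successors {a, f}; ¬p there: a:F, f:F. ✗
c: no successors, so □¬p holds vacuously. ✓
d: successors {e}; ¬p there: e:F. ✗
e: successors {f}; ¬p there: f:F. ✗
f: no successors, so □¬p holds vacuously. ✓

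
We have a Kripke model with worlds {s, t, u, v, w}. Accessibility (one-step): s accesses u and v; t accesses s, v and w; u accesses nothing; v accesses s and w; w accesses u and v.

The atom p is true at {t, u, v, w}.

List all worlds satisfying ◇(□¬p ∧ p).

s: successors {u, v}; □¬p ∧ p there: u:T, v:F. ✓
t: successors {s, v, w}; □¬p ∧ p there: s:F, v:F, w:F. ✗
u: no successors, so ◇(□¬p ∧ p) fails. ✗
v: successors {s, w}; □¬p ∧ p there: s:F, w:F. ✗
w: successors {u, v}; □¬p ∧ p there: u:T, v:F. ✓

{s, w}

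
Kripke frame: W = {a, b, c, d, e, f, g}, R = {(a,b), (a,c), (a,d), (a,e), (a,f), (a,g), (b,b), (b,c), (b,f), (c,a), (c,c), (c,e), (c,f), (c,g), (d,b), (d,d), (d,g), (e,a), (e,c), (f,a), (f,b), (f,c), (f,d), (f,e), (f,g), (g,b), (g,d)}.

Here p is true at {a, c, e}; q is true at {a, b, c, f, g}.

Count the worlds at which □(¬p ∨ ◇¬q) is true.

4

a: successors {b, c, d, e, f, g}; ¬p ∨ ◇¬q there: b:T, c:T, d:T, e:F, f:T, g:T. ✗
b: successors {b, c, f}; ¬p ∨ ◇¬q there: b:T, c:T, f:T. ✓
c: successors {a, c, e, f, g}; ¬p ∨ ◇¬q there: a:T, c:T, e:F, f:T, g:T. ✗
d: successors {b, d, g}; ¬p ∨ ◇¬q there: b:T, d:T, g:T. ✓
e: successors {a, c}; ¬p ∨ ◇¬q there: a:T, c:T. ✓
f: successors {a, b, c, d, e, g}; ¬p ∨ ◇¬q there: a:T, b:T, c:T, d:T, e:F, g:T. ✗
g: successors {b, d}; ¬p ∨ ◇¬q there: b:T, d:T. ✓
Satisfying worlds: {b, d, e, g}.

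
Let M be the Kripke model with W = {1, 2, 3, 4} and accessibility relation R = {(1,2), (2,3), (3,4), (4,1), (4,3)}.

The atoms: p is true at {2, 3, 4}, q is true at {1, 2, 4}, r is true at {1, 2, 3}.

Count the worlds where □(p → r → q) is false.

1: successors {2}; p → r → q there: 2:T. ✓
2: successors {3}; p → r → q there: 3:F. ✗
3: successors {4}; p → r → q there: 4:T. ✓
4: successors {1, 3}; p → r → q there: 1:T, 3:F. ✗
Satisfying worlds: {1, 3}.
So □(p → r → q) fails at the other 2 worlds.

2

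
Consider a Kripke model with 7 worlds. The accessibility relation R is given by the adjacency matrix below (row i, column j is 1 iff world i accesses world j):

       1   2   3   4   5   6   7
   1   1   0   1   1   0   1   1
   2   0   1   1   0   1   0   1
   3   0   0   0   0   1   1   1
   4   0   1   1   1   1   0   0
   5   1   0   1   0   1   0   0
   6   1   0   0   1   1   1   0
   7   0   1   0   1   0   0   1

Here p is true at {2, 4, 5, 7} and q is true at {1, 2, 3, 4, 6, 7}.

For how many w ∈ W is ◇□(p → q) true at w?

1: successors {1, 3, 4, 6, 7}; □(p → q) there: 1:T, 3:F, 4:F, 6:F, 7:T. ✓
2: successors {2, 3, 5, 7}; □(p → q) there: 2:F, 3:F, 5:F, 7:T. ✓
3: successors {5, 6, 7}; □(p → q) there: 5:F, 6:F, 7:T. ✓
4: successors {2, 3, 4, 5}; □(p → q) there: 2:F, 3:F, 4:F, 5:F. ✗
5: successors {1, 3, 5}; □(p → q) there: 1:T, 3:F, 5:F. ✓
6: successors {1, 4, 5, 6}; □(p → q) there: 1:T, 4:F, 5:F, 6:F. ✓
7: successors {2, 4, 7}; □(p → q) there: 2:F, 4:F, 7:T. ✓
Satisfying worlds: {1, 2, 3, 5, 6, 7}.

6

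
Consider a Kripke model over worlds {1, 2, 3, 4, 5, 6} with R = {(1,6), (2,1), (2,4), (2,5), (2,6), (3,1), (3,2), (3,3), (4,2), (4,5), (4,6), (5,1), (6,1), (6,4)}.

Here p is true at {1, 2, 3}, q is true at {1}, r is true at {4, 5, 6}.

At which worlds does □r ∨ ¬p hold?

{1, 4, 5, 6}

1: □r is T, ¬p is F. ✓
2: □r is F, ¬p is F. ✗
3: □r is F, ¬p is F. ✗
4: □r is F, ¬p is T. ✓
5: □r is F, ¬p is T. ✓
6: □r is F, ¬p is T. ✓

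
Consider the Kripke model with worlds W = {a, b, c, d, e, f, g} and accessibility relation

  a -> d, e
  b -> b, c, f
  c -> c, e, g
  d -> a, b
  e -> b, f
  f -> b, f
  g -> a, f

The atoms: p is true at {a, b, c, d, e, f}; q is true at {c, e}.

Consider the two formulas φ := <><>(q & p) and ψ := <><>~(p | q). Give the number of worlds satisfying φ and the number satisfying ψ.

6 and 2

For <><>(q & p):
a: successors {d, e}; <>(q & p) there: d:F, e:F. ✗
b: successors {b, c, f}; <>(q & p) there: b:T, c:T, f:F. ✓
c: successors {c, e, g}; <>(q & p) there: c:T, e:F, g:F. ✓
d: successors {a, b}; <>(q & p) there: a:T, b:T. ✓
e: successors {b, f}; <>(q & p) there: b:T, f:F. ✓
f: successors {b, f}; <>(q & p) there: b:T, f:F. ✓
g: successors {a, f}; <>(q & p) there: a:T, f:F. ✓
— 6 worlds.
For <><>~(p | q):
a: successors {d, e}; <>~(p | q) there: d:F, e:F. ✗
b: successors {b, c, f}; <>~(p | q) there: b:F, c:T, f:F. ✓
c: successors {c, e, g}; <>~(p | q) there: c:T, e:F, g:F. ✓
d: successors {a, b}; <>~(p | q) there: a:F, b:F. ✗
e: successors {b, f}; <>~(p | q) there: b:F, f:F. ✗
f: successors {b, f}; <>~(p | q) there: b:F, f:F. ✗
g: successors {a, f}; <>~(p | q) there: a:F, f:F. ✗
— 2 worlds.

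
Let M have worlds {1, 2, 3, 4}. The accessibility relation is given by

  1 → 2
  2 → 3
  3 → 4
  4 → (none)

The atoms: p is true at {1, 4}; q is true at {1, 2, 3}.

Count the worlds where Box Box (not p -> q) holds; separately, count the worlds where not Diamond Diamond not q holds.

4 and 3

For Box Box (not p -> q):
1: successors {2}; Box (not p -> q) there: 2:T. ✓
2: successors {3}; Box (not p -> q) there: 3:T. ✓
3: successors {4}; Box (not p -> q) there: 4:T. ✓
4: no successors, so Box Box (not p -> q) holds vacuously. ✓
— 4 worlds.
For not Diamond Diamond not q:
1: Diamond Diamond not q is F. ✓
2: Diamond Diamond not q is T. ✗
3: Diamond Diamond not q is F. ✓
4: Diamond Diamond not q is F. ✓
— 3 worlds.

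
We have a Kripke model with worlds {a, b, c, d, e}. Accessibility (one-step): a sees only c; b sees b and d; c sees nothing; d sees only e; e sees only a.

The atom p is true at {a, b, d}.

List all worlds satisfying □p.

{b, c, e}

a: successors {c}; p there: c:F. ✗
b: successors {b, d}; p there: b:T, d:T. ✓
c: no successors, so □p holds vacuously. ✓
d: successors {e}; p there: e:F. ✗
e: successors {a}; p there: a:T. ✓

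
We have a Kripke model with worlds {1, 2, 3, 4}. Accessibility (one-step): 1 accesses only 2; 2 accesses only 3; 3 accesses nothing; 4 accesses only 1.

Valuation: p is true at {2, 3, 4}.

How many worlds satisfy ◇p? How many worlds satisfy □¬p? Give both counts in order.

2 and 2

For ◇p:
1: successors {2}; p there: 2:T. ✓
2: successors {3}; p there: 3:T. ✓
3: no successors, so ◇p fails. ✗
4: successors {1}; p there: 1:F. ✗
— 2 worlds.
For □¬p:
1: successors {2}; ¬p there: 2:F. ✗
2: successors {3}; ¬p there: 3:F. ✗
3: no successors, so □¬p holds vacuously. ✓
4: successors {1}; ¬p there: 1:T. ✓
— 2 worlds.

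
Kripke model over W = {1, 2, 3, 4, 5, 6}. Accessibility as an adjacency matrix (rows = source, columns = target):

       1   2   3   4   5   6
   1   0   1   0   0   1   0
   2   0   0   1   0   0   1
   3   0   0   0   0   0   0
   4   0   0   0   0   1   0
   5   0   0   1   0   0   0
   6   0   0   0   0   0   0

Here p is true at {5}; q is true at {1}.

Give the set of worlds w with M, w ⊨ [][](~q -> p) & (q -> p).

{2, 3, 5, 6}

1: [][](~q -> p) is F, q -> p is F. ✗
2: [][](~q -> p) is T, q -> p is T. ✓
3: [][](~q -> p) is T, q -> p is T. ✓
4: [][](~q -> p) is F, q -> p is T. ✗
5: [][](~q -> p) is T, q -> p is T. ✓
6: [][](~q -> p) is T, q -> p is T. ✓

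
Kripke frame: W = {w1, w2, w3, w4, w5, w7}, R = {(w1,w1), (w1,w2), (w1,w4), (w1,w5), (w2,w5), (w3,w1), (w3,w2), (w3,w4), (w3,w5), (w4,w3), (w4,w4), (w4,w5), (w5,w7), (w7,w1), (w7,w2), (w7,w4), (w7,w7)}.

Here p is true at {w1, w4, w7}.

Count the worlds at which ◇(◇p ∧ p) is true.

5

w1: successors {w1, w2, w4, w5}; ◇p ∧ p there: w1:T, w2:F, w4:T, w5:F. ✓
w2: successors {w5}; ◇p ∧ p there: w5:F. ✗
w3: successors {w1, w2, w4, w5}; ◇p ∧ p there: w1:T, w2:F, w4:T, w5:F. ✓
w4: successors {w3, w4, w5}; ◇p ∧ p there: w3:F, w4:T, w5:F. ✓
w5: successors {w7}; ◇p ∧ p there: w7:T. ✓
w7: successors {w1, w2, w4, w7}; ◇p ∧ p there: w1:T, w2:F, w4:T, w7:T. ✓
Satisfying worlds: {w1, w3, w4, w5, w7}.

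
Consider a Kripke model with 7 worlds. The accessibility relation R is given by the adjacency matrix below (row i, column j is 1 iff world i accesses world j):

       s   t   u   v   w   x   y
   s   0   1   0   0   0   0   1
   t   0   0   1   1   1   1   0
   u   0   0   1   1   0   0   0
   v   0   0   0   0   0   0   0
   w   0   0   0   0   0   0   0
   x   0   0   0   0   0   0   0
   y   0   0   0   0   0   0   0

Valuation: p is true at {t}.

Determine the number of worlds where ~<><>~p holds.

4

s: <><>~p is T. ✗
t: <><>~p is T. ✗
u: <><>~p is T. ✗
v: <><>~p is F. ✓
w: <><>~p is F. ✓
x: <><>~p is F. ✓
y: <><>~p is F. ✓
Satisfying worlds: {v, w, x, y}.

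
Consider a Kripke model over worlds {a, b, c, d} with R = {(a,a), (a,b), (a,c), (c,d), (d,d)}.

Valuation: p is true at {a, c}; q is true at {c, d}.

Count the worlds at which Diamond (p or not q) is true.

a: successors {a, b, c}; p or not q there: a:T, b:T, c:T. ✓
b: no successors, so Diamond (p or not q) fails. ✗
c: successors {d}; p or not q there: d:F. ✗
d: successors {d}; p or not q there: d:F. ✗
Satisfying worlds: {a}.

1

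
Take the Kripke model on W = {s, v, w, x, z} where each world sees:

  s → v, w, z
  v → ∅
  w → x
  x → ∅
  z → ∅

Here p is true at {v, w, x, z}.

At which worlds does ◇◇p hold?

s: successors {v, w, z}; ◇p there: v:F, w:T, z:F. ✓
v: no successors, so ◇◇p fails. ✗
w: successors {x}; ◇p there: x:F. ✗
x: no successors, so ◇◇p fails. ✗
z: no successors, so ◇◇p fails. ✗

{s}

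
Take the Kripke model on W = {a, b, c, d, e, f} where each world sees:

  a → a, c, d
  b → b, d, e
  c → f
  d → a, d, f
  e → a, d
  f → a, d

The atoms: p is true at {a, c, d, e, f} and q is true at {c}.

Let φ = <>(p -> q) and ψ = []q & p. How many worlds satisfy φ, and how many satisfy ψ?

2 and 0

For <>(p -> q):
a: successors {a, c, d}; p -> q there: a:F, c:T, d:F. ✓
b: successors {b, d, e}; p -> q there: b:T, d:F, e:F. ✓
c: successors {f}; p -> q there: f:F. ✗
d: successors {a, d, f}; p -> q there: a:F, d:F, f:F. ✗
e: successors {a, d}; p -> q there: a:F, d:F. ✗
f: successors {a, d}; p -> q there: a:F, d:F. ✗
— 2 worlds.
For []q & p:
a: []q is F, p is T. ✗
b: []q is F, p is F. ✗
c: []q is F, p is T. ✗
d: []q is F, p is T. ✗
e: []q is F, p is T. ✗
f: []q is F, p is T. ✗
— 0 worlds.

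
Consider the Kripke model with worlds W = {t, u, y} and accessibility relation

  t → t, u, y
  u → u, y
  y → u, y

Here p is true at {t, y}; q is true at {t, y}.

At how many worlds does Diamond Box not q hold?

0

t: successors {t, u, y}; Box not q there: t:F, u:F, y:F. ✗
u: successors {u, y}; Box not q there: u:F, y:F. ✗
y: successors {u, y}; Box not q there: u:F, y:F. ✗
Satisfying worlds: ∅.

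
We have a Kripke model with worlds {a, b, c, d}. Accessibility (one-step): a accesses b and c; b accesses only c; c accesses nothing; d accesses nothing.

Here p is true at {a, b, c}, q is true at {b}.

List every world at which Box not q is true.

a: successors {b, c}; not q there: b:F, c:T. ✗
b: successors {c}; not q there: c:T. ✓
c: no successors, so Box not q holds vacuously. ✓
d: no successors, so Box not q holds vacuously. ✓

{b, c, d}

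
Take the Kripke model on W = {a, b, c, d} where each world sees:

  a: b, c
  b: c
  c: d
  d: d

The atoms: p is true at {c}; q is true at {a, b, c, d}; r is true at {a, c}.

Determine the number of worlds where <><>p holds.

a: successors {b, c}; <>p there: b:T, c:F. ✓
b: successors {c}; <>p there: c:F. ✗
c: successors {d}; <>p there: d:F. ✗
d: successors {d}; <>p there: d:F. ✗
Satisfying worlds: {a}.

1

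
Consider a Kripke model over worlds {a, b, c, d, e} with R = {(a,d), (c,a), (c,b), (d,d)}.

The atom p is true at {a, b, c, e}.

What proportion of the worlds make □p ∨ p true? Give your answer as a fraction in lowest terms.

4/5

a: □p is F, p is T. ✓
b: □p is T, p is T. ✓
c: □p is T, p is T. ✓
d: □p is F, p is F. ✗
e: □p is T, p is T. ✓
That's 4 of 5 worlds, so 4/5.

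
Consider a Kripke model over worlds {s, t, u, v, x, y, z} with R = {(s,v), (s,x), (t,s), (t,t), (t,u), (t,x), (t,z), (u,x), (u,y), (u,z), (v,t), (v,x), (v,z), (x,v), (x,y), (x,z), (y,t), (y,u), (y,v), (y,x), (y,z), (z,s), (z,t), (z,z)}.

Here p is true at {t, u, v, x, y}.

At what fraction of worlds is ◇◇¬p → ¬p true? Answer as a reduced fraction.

2/7

s: ◇◇¬p is T, ¬p is T. ✓
t: ◇◇¬p is T, ¬p is F. ✗
u: ◇◇¬p is T, ¬p is F. ✗
v: ◇◇¬p is T, ¬p is F. ✗
x: ◇◇¬p is T, ¬p is F. ✗
y: ◇◇¬p is T, ¬p is F. ✗
z: ◇◇¬p is T, ¬p is T. ✓
That's 2 of 7 worlds, so 2/7.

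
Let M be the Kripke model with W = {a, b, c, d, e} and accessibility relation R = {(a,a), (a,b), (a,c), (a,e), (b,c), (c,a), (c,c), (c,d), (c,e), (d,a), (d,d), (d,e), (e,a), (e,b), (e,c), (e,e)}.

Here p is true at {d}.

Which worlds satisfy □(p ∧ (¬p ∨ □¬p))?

∅

a: successors {a, b, c, e}; p ∧ (¬p ∨ □¬p) there: a:F, b:F, c:F, e:F. ✗
b: successors {c}; p ∧ (¬p ∨ □¬p) there: c:F. ✗
c: successors {a, c, d, e}; p ∧ (¬p ∨ □¬p) there: a:F, c:F, d:F, e:F. ✗
d: successors {a, d, e}; p ∧ (¬p ∨ □¬p) there: a:F, d:F, e:F. ✗
e: successors {a, b, c, e}; p ∧ (¬p ∨ □¬p) there: a:F, b:F, c:F, e:F. ✗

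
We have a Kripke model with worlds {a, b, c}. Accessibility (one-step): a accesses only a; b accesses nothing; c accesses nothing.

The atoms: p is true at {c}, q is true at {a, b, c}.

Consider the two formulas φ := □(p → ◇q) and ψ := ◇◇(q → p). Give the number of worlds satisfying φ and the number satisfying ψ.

For □(p → ◇q):
a: successors {a}; p → ◇q there: a:T. ✓
b: no successors, so □(p → ◇q) holds vacuously. ✓
c: no successors, so □(p → ◇q) holds vacuously. ✓
— 3 worlds.
For ◇◇(q → p):
a: successors {a}; ◇(q → p) there: a:F. ✗
b: no successors, so ◇◇(q → p) fails. ✗
c: no successors, so ◇◇(q → p) fails. ✗
— 0 worlds.

3 and 0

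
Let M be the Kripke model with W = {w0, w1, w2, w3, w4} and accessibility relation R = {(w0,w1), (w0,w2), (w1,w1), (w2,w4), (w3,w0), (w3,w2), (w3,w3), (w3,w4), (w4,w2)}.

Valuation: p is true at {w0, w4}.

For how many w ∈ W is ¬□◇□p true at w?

4

w0: □◇□p is F. ✓
w1: □◇□p is F. ✓
w2: □◇□p is T. ✗
w3: □◇□p is F. ✓
w4: □◇□p is F. ✓
Satisfying worlds: {w0, w1, w3, w4}.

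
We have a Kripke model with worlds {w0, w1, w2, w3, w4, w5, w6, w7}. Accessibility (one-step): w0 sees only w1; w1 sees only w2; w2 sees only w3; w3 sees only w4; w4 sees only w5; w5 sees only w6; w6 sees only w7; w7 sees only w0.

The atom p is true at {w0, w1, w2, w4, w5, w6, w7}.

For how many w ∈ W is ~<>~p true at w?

w0: <>~p is F. ✓
w1: <>~p is F. ✓
w2: <>~p is T. ✗
w3: <>~p is F. ✓
w4: <>~p is F. ✓
w5: <>~p is F. ✓
w6: <>~p is F. ✓
w7: <>~p is F. ✓
Satisfying worlds: {w0, w1, w3, w4, w5, w6, w7}.

7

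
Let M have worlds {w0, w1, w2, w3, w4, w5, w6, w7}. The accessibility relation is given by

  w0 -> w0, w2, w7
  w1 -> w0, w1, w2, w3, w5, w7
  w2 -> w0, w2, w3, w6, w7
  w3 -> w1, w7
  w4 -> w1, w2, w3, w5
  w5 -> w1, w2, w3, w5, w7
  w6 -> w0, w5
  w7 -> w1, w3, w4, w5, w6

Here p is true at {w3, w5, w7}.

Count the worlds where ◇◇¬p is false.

w0: successors {w0, w2, w7}; ◇¬p there: w0:T, w2:T, w7:T. ✓
w1: successors {w0, w1, w2, w3, w5, w7}; ◇¬p there: w0:T, w1:T, w2:T, w3:T, w5:T, w7:T. ✓
w2: successors {w0, w2, w3, w6, w7}; ◇¬p there: w0:T, w2:T, w3:T, w6:T, w7:T. ✓
w3: successors {w1, w7}; ◇¬p there: w1:T, w7:T. ✓
w4: successors {w1, w2, w3, w5}; ◇¬p there: w1:T, w2:T, w3:T, w5:T. ✓
w5: successors {w1, w2, w3, w5, w7}; ◇¬p there: w1:T, w2:T, w3:T, w5:T, w7:T. ✓
w6: successors {w0, w5}; ◇¬p there: w0:T, w5:T. ✓
w7: successors {w1, w3, w4, w5, w6}; ◇¬p there: w1:T, w3:T, w4:T, w5:T, w6:T. ✓
Satisfying worlds: {w0, w1, w2, w3, w4, w5, w6, w7}.
So ◇◇¬p fails at the other 0 worlds.

0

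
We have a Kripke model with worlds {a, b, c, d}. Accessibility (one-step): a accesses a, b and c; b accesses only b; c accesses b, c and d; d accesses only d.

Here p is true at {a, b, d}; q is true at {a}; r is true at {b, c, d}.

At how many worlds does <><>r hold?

a: successors {a, b, c}; <>r there: a:T, b:T, c:T. ✓
b: successors {b}; <>r there: b:T. ✓
c: successors {b, c, d}; <>r there: b:T, c:T, d:T. ✓
d: successors {d}; <>r there: d:T. ✓
Satisfying worlds: {a, b, c, d}.

4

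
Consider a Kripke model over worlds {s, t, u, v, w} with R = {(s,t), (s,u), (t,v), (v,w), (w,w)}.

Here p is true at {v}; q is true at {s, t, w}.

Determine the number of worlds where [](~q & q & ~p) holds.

1

s: successors {t, u}; ~q & q & ~p there: t:F, u:F. ✗
t: successors {v}; ~q & q & ~p there: v:F. ✗
u: no successors, so [](~q & q & ~p) holds vacuously. ✓
v: successors {w}; ~q & q & ~p there: w:F. ✗
w: successors {w}; ~q & q & ~p there: w:F. ✗
Satisfying worlds: {u}.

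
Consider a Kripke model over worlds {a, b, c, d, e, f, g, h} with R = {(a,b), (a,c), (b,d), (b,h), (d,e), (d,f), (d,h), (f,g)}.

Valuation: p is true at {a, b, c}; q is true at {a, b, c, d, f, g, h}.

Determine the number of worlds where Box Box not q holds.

a: successors {b, c}; Box not q there: b:F, c:T. ✗
b: successors {d, h}; Box not q there: d:F, h:T. ✗
c: no successors, so Box Box not q holds vacuously. ✓
d: successors {e, f, h}; Box not q there: e:T, f:F, h:T. ✗
e: no successors, so Box Box not q holds vacuously. ✓
f: successors {g}; Box not q there: g:T. ✓
g: no successors, so Box Box not q holds vacuously. ✓
h: no successors, so Box Box not q holds vacuously. ✓
Satisfying worlds: {c, e, f, g, h}.

5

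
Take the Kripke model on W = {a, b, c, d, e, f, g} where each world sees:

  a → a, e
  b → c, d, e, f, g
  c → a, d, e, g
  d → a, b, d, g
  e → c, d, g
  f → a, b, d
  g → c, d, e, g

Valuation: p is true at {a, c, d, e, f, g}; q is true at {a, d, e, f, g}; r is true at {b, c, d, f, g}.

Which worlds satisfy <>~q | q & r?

{b, d, e, f, g}

a: <>~q is F, q & r is F. ✗
b: <>~q is T, q & r is F. ✓
c: <>~q is F, q & r is F. ✗
d: <>~q is T, q & r is T. ✓
e: <>~q is T, q & r is F. ✓
f: <>~q is T, q & r is T. ✓
g: <>~q is T, q & r is T. ✓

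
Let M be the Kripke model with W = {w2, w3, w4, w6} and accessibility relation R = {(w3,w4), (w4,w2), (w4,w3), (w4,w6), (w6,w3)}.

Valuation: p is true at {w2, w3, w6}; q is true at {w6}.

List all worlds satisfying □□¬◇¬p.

{w2, w6}

w2: no successors, so □□¬◇¬p holds vacuously. ✓
w3: successors {w4}; □¬◇¬p there: w4:F. ✗
w4: successors {w2, w3, w6}; □¬◇¬p there: w2:T, w3:T, w6:F. ✗
w6: successors {w3}; □¬◇¬p there: w3:T. ✓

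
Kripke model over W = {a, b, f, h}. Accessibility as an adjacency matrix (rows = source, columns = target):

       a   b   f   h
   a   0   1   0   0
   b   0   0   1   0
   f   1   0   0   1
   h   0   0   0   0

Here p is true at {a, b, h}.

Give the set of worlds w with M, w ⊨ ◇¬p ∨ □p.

a: ◇¬p is F, □p is T. ✓
b: ◇¬p is T, □p is F. ✓
f: ◇¬p is F, □p is T. ✓
h: ◇¬p is F, □p is T. ✓

{a, b, f, h}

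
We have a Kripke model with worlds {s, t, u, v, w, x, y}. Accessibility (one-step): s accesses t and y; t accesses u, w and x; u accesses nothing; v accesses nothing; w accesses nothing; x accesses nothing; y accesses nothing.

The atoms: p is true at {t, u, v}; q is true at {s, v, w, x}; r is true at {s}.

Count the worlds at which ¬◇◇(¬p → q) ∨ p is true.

6

s: ¬◇◇(¬p → q) is F, p is F. ✗
t: ¬◇◇(¬p → q) is T, p is T. ✓
u: ¬◇◇(¬p → q) is T, p is T. ✓
v: ¬◇◇(¬p → q) is T, p is T. ✓
w: ¬◇◇(¬p → q) is T, p is F. ✓
x: ¬◇◇(¬p → q) is T, p is F. ✓
y: ¬◇◇(¬p → q) is T, p is F. ✓
Satisfying worlds: {t, u, v, w, x, y}.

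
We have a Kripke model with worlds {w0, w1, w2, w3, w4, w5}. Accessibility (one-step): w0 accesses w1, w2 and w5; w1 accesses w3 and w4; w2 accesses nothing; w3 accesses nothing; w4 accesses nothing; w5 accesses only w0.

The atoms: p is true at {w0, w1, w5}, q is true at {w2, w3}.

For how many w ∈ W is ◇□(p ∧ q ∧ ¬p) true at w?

w0: successors {w1, w2, w5}; □(p ∧ q ∧ ¬p) there: w1:F, w2:T, w5:F. ✓
w1: successors {w3, w4}; □(p ∧ q ∧ ¬p) there: w3:T, w4:T. ✓
w2: no successors, so ◇□(p ∧ q ∧ ¬p) fails. ✗
w3: no successors, so ◇□(p ∧ q ∧ ¬p) fails. ✗
w4: no successors, so ◇□(p ∧ q ∧ ¬p) fails. ✗
w5: successors {w0}; □(p ∧ q ∧ ¬p) there: w0:F. ✗
Satisfying worlds: {w0, w1}.

2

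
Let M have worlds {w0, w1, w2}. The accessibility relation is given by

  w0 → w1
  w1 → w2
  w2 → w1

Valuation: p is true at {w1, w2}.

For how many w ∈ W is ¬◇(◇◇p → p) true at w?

w0: ◇(◇◇p → p) is T. ✗
w1: ◇(◇◇p → p) is T. ✗
w2: ◇(◇◇p → p) is T. ✗
Satisfying worlds: ∅.

0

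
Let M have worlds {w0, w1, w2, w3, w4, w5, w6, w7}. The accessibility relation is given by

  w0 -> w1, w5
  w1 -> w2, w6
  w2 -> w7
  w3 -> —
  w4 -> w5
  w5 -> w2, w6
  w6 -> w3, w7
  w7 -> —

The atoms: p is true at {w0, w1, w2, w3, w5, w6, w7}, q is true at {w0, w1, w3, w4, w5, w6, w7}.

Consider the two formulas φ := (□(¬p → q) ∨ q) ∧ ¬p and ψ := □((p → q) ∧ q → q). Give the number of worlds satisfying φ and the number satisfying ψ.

For (□(¬p → q) ∨ q) ∧ ¬p:
w0: □(¬p → q) ∨ q is T, ¬p is F. ✗
w1: □(¬p → q) ∨ q is T, ¬p is F. ✗
w2: □(¬p → q) ∨ q is T, ¬p is F. ✗
w3: □(¬p → q) ∨ q is T, ¬p is F. ✗
w4: □(¬p → q) ∨ q is T, ¬p is T. ✓
w5: □(¬p → q) ∨ q is T, ¬p is F. ✗
w6: □(¬p → q) ∨ q is T, ¬p is F. ✗
w7: □(¬p → q) ∨ q is T, ¬p is F. ✗
— 1 world.
For □((p → q) ∧ q → q):
w0: successors {w1, w5}; (p → q) ∧ q → q there: w1:T, w5:T. ✓
w1: successors {w2, w6}; (p → q) ∧ q → q there: w2:T, w6:T. ✓
w2: successors {w7}; (p → q) ∧ q → q there: w7:T. ✓
w3: no successors, so □((p → q) ∧ q → q) holds vacuously. ✓
w4: successors {w5}; (p → q) ∧ q → q there: w5:T. ✓
w5: successors {w2, w6}; (p → q) ∧ q → q there: w2:T, w6:T. ✓
w6: successors {w3, w7}; (p → q) ∧ q → q there: w3:T, w7:T. ✓
w7: no successors, so □((p → q) ∧ q → q) holds vacuously. ✓
— 8 worlds.

1 and 8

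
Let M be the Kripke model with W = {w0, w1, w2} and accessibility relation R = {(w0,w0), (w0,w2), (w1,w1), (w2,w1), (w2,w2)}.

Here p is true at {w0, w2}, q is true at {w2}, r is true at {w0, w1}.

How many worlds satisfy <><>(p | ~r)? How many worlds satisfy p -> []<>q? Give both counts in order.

2 and 2

For <><>(p | ~r):
w0: successors {w0, w2}; <>(p | ~r) there: w0:T, w2:T. ✓
w1: successors {w1}; <>(p | ~r) there: w1:F. ✗
w2: successors {w1, w2}; <>(p | ~r) there: w1:F, w2:T. ✓
— 2 worlds.
For p -> []<>q:
w0: p is T, []<>q is T. ✓
w1: p is F, []<>q is F. ✓
w2: p is T, []<>q is F. ✗
— 2 worlds.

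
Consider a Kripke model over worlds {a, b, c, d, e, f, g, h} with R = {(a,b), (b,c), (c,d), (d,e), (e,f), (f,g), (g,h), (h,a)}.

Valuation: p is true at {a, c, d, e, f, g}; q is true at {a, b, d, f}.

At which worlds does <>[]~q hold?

a: successors {b}; []~q there: b:T. ✓
b: successors {c}; []~q there: c:F. ✗
c: successors {d}; []~q there: d:T. ✓
d: successors {e}; []~q there: e:F. ✗
e: successors {f}; []~q there: f:T. ✓
f: successors {g}; []~q there: g:T. ✓
g: successors {h}; []~q there: h:F. ✗
h: successors {a}; []~q there: a:F. ✗

{a, c, e, f}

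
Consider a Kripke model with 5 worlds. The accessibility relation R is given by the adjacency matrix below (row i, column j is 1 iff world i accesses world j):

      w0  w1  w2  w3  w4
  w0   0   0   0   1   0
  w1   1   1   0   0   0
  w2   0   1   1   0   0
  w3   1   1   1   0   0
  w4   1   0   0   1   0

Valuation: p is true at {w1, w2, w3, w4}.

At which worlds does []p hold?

w0: successors {w3}; p there: w3:T. ✓
w1: successors {w0, w1}; p there: w0:F, w1:T. ✗
w2: successors {w1, w2}; p there: w1:T, w2:T. ✓
w3: successors {w0, w1, w2}; p there: w0:F, w1:T, w2:T. ✗
w4: successors {w0, w3}; p there: w0:F, w3:T. ✗

{w0, w2}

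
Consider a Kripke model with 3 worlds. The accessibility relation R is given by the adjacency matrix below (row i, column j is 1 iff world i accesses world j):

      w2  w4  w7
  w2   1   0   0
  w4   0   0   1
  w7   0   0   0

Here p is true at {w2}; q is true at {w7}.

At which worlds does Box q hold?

{w4, w7}

w2: successors {w2}; q there: w2:F. ✗
w4: successors {w7}; q there: w7:T. ✓
w7: no successors, so Box q holds vacuously. ✓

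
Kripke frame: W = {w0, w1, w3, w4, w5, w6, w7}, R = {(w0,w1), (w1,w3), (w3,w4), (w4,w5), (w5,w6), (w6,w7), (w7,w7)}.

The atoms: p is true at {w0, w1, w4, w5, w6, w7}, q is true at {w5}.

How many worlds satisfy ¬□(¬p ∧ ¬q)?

6

w0: □(¬p ∧ ¬q) is F. ✓
w1: □(¬p ∧ ¬q) is T. ✗
w3: □(¬p ∧ ¬q) is F. ✓
w4: □(¬p ∧ ¬q) is F. ✓
w5: □(¬p ∧ ¬q) is F. ✓
w6: □(¬p ∧ ¬q) is F. ✓
w7: □(¬p ∧ ¬q) is F. ✓
Satisfying worlds: {w0, w3, w4, w5, w6, w7}.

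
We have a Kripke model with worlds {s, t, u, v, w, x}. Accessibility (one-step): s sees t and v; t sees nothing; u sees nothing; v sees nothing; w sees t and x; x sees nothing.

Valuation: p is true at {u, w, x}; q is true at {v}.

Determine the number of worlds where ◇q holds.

s: successors {t, v}; q there: t:F, v:T. ✓
t: no successors, so ◇q fails. ✗
u: no successors, so ◇q fails. ✗
v: no successors, so ◇q fails. ✗
w: successors {t, x}; q there: t:F, x:F. ✗
x: no successors, so ◇q fails. ✗
Satisfying worlds: {s}.

1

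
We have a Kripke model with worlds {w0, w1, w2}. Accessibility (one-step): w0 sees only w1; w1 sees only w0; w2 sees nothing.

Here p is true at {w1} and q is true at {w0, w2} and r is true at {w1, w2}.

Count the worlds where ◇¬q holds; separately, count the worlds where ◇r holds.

For ◇¬q:
w0: successors {w1}; ¬q there: w1:T. ✓
w1: successors {w0}; ¬q there: w0:F. ✗
w2: no successors, so ◇¬q fails. ✗
— 1 world.
For ◇r:
w0: successors {w1}; r there: w1:T. ✓
w1: successors {w0}; r there: w0:F. ✗
w2: no successors, so ◇r fails. ✗
— 1 world.

1 and 1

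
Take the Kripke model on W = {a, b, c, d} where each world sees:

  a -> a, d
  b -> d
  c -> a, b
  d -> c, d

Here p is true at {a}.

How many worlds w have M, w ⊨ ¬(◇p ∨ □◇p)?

2

a: ◇p ∨ □◇p is T. ✗
b: ◇p ∨ □◇p is F. ✓
c: ◇p ∨ □◇p is T. ✗
d: ◇p ∨ □◇p is F. ✓
Satisfying worlds: {b, d}.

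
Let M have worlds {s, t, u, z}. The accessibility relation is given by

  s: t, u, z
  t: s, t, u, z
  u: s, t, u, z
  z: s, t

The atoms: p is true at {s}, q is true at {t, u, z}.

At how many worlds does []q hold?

s: successors {t, u, z}; q there: t:T, u:T, z:T. ✓
t: successors {s, t, u, z}; q there: s:F, t:T, u:T, z:T. ✗
u: successors {s, t, u, z}; q there: s:F, t:T, u:T, z:T. ✗
z: successors {s, t}; q there: s:F, t:T. ✗
Satisfying worlds: {s}.

1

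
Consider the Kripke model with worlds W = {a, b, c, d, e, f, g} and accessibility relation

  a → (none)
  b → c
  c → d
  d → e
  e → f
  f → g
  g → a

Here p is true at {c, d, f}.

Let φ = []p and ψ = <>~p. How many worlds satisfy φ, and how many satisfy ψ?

4 and 3

For []p:
a: no successors, so []p holds vacuously. ✓
b: successors {c}; p there: c:T. ✓
c: successors {d}; p there: d:T. ✓
d: successors {e}; p there: e:F. ✗
e: successors {f}; p there: f:T. ✓
f: successors {g}; p there: g:F. ✗
g: successors {a}; p there: a:F. ✗
— 4 worlds.
For <>~p:
a: no successors, so <>~p fails. ✗
b: successors {c}; ~p there: c:F. ✗
c: successors {d}; ~p there: d:F. ✗
d: successors {e}; ~p there: e:T. ✓
e: successors {f}; ~p there: f:F. ✗
f: successors {g}; ~p there: g:T. ✓
g: successors {a}; ~p there: a:T. ✓
— 3 worlds.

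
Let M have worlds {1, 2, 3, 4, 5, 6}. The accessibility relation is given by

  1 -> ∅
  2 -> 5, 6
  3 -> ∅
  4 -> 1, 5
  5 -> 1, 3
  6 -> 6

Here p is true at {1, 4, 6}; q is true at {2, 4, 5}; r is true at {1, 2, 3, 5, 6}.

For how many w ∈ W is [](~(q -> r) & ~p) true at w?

1: no successors, so [](~(q -> r) & ~p) holds vacuously. ✓
2: successors {5, 6}; ~(q -> r) & ~p there: 5:F, 6:F. ✗
3: no successors, so [](~(q -> r) & ~p) holds vacuously. ✓
4: successors {1, 5}; ~(q -> r) & ~p there: 1:F, 5:F. ✗
5: successors {1, 3}; ~(q -> r) & ~p there: 1:F, 3:F. ✗
6: successors {6}; ~(q -> r) & ~p there: 6:F. ✗
Satisfying worlds: {1, 3}.

2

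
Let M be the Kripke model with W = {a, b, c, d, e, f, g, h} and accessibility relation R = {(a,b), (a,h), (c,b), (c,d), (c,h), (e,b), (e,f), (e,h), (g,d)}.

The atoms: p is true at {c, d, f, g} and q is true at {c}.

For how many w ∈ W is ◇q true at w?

a: successors {b, h}; q there: b:F, h:F. ✗
b: no successors, so ◇q fails. ✗
c: successors {b, d, h}; q there: b:F, d:F, h:F. ✗
d: no successors, so ◇q fails. ✗
e: successors {b, f, h}; q there: b:F, f:F, h:F. ✗
f: no successors, so ◇q fails. ✗
g: successors {d}; q there: d:F. ✗
h: no successors, so ◇q fails. ✗
Satisfying worlds: ∅.

0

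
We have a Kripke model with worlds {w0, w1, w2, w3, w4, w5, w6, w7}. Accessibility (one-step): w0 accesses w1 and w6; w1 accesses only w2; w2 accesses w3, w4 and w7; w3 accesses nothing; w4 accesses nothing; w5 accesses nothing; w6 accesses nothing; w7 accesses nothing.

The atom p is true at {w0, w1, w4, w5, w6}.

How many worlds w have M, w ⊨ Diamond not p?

w0: successors {w1, w6}; not p there: w1:F, w6:F. ✗
w1: successors {w2}; not p there: w2:T. ✓
w2: successors {w3, w4, w7}; not p there: w3:T, w4:F, w7:T. ✓
w3: no successors, so Diamond not p fails. ✗
w4: no successors, so Diamond not p fails. ✗
w5: no successors, so Diamond not p fails. ✗
w6: no successors, so Diamond not p fails. ✗
w7: no successors, so Diamond not p fails. ✗
Satisfying worlds: {w1, w2}.

2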